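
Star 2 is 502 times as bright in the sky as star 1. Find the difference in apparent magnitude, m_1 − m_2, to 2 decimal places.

Pogson: Δm = −2.5 log₁₀(ratio) = −2.5 log₁₀(502) = −2.5 × 2.7007 = -6.752
Star 2 is brighter so has the smaller magnitude: m_1 − m_2 is positive.

m_1 − m_2 ≈ 6.75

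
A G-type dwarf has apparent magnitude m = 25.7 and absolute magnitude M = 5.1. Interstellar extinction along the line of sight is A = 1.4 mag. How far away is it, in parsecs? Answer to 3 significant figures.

m − M = 5 log₁₀(d/10 pc) + A  ⇒  25.7 − (5.1) − 1.4 = 5 log₁₀(d/10)
19.200 = 5 log₁₀(d/10)
log₁₀ d = (m − M − A)/5 + 1 = 4.8400
d = 10^4.8400 = 69180 pc

d ≈ 69200 pc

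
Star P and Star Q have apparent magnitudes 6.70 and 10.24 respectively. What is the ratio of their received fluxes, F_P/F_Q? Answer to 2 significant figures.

Δm = 6.70 − (10.24) = -3.54
Flux ratio = 10^(−0.4 Δm) = 10^(−0.4 × -3.54) = 10^1.416 = 26.06

F_P/F_Q ≈ 26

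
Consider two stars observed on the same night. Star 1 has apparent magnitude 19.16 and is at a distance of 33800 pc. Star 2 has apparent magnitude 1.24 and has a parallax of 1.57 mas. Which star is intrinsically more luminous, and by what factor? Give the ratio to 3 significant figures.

Star 1: M = m − 5 log₁₀ d + 5 = 19.16 − 5·4.5289 + 5 = 1.515
Star 2: p = 1.57 mas = 1.57×10^-3″ → d = 1/p = 636.9 pc
Star 2: M = m − 5 log₁₀ d + 5 = 1.24 − 5·2.8041 + 5 = -7.781
ΔM = M_1 − M_2 = 1.515 − (-7.781) = 9.296; smaller M is more luminous → Star 2.
L ratio = 10^(0.4 |ΔM|) = 10^3.718 = 5228

Star 2 is more luminous, by a factor of 5230.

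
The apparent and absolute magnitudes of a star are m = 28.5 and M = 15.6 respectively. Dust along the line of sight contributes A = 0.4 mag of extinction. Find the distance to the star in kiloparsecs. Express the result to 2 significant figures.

m − M = 5 log₁₀(d/10 pc) + A  ⇒  28.5 − (15.6) − 0.4 = 5 log₁₀(d/10)
12.500 = 5 log₁₀(d/10)
log₁₀ d = (m − M − A)/5 + 1 = 3.5000
d = 10^3.5000 = 3162 pc
= 3.162 kpc

d ≈ 3.2 kpc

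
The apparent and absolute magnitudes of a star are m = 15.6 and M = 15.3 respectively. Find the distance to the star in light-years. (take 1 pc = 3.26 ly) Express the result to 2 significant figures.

μ = m − M = 0.300
m − M = 5 log₁₀ d − 5
log₁₀ d = (m − M)/5 + 1 = 1.0600
d = 10^1.0600 = 11.48 pc
= 37.43 ly

d ≈ 37 ly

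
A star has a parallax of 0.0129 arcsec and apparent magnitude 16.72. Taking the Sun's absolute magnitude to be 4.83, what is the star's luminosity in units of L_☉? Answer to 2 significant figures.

d = 1/p = 1/0.0129″ = 77.52 pc
M = m − 5 log₁₀ d + 5 = 16.72 − 5·1.8894 + 5 = 12.273
M − M_☉ = 12.273 − 4.83 = 7.443
L/L_☉ = 10^(−0.4 × 7.443) = 1.054×10^-3

L/L_☉ ≈ 1.1×10^-3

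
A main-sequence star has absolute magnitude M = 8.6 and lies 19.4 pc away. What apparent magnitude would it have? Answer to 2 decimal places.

m = M + 5 log₁₀ d − 5 = 8.6 + 5·1.2878 − 5 = 10.039

m ≈ 10.04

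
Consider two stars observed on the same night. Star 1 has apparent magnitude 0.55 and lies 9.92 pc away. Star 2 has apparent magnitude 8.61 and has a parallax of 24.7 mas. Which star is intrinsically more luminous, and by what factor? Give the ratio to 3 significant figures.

Star 1 is more luminous, by a factor of 101.

Star 1: M = m − 5 log₁₀ d + 5 = 0.55 − 5·0.9965 + 5 = 0.567
Star 2: p = 24.7 mas = 0.0247″ → d = 1/p = 40.49 pc
Star 2: M = m − 5 log₁₀ d + 5 = 8.61 − 5·1.6073 + 5 = 5.573
ΔM = M_1 − M_2 = 0.567 − (5.573) = -5.006; smaller M is more luminous → Star 1.
L ratio = 10^(0.4 |ΔM|) = 10^2.002 = 100.6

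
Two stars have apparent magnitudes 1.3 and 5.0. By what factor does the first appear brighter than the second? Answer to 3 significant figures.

30.2

Magnitude difference = -3.7
Flux ratio = 10^(−0.4 Δm) = 10^(−0.4 × -3.7) = 10^1.480 = 30.20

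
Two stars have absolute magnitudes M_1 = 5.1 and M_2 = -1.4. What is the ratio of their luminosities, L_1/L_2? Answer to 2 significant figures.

ΔM = M_1 − M_2 = 6.5
L_1/L_2 = 10^(−0.4 ΔM) = 10^-2.600 = 2.512×10^-3

L_1/L_2 ≈ 2.5×10^-3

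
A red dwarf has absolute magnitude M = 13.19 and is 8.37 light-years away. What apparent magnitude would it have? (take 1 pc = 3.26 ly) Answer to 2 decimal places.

m ≈ 10.24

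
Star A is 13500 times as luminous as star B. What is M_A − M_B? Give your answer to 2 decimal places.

M_A − M_B ≈ -10.33

Pogson: ΔM = −2.5 log₁₀(ratio) = −2.5 log₁₀(13500) = −2.5 × 4.1303 = -10.326
Star A is brighter, so it has the smaller magnitude: the difference is negative.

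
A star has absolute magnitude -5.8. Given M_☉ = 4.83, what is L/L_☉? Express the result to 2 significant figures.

M − M_☉ = -5.8 − 4.83 = -10.630
L/L_☉ = 10^(−0.4 (M − M_☉)) = 10^4.252 = 17860

L/L_☉ ≈ 18000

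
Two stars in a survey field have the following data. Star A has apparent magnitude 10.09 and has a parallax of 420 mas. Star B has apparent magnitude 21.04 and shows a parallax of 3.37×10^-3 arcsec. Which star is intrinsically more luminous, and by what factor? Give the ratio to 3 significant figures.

Star A is more luminous, by a factor of 1.54.

Star A: p = 420 mas = 0.420″ → d = 1/p = 2.381 pc
Star A: M = m − 5 log₁₀ d + 5 = 10.09 − 5·0.3768 + 5 = 13.206
Star B: d = 1/p = 1/3.37×10^-3″ = 296.7 pc
Star B: M = m − 5 log₁₀ d + 5 = 21.04 − 5·2.4724 + 5 = 13.678
ΔM = M_A − M_B = 13.206 − (13.678) = -0.472; smaller M is more luminous → Star A.
L ratio = 10^(0.4 |ΔM|) = 10^0.189 = 1.544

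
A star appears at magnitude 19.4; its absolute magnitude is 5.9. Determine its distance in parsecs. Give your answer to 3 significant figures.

d ≈ 5010 pc

Distance modulus: m − M = 19.4 − (5.9) = 13.500
m − M = 5 log₁₀ d − 5
log₁₀ d = (m − M)/5 + 1 = 3.7000
d = 10^3.7000 = 5012 pc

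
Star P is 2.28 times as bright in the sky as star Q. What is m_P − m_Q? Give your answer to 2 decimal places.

Pogson: Δm = −2.5 log₁₀(ratio) = −2.5 log₁₀(2.28) = −2.5 × 0.3579 = -0.895
Star P is brighter, so it has the smaller magnitude: the difference is negative.

m_P − m_Q ≈ -0.89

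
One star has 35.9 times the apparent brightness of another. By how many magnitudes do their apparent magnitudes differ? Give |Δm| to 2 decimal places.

Pogson: Δm = −2.5 log₁₀(ratio) = −2.5 log₁₀(35.9) = −2.5 × 1.5551 = -3.888

|Δm| ≈ 3.89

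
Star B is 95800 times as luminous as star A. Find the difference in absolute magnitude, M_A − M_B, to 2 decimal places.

Pogson: ΔM = −2.5 log₁₀(ratio) = −2.5 log₁₀(95800) = −2.5 × 4.9814 = -12.453
Star B is brighter so has the smaller magnitude: M_A − M_B is positive.

M_A − M_B ≈ 12.45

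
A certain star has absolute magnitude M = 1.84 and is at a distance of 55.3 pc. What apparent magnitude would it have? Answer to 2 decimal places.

m ≈ 5.55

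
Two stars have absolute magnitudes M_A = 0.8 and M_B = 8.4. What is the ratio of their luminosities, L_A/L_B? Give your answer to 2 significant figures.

L_A/L_B ≈ 1100

ΔM = M_A − M_B = -7.6
L_A/L_B = 10^(−0.4 ΔM) = 10^3.040 = 1096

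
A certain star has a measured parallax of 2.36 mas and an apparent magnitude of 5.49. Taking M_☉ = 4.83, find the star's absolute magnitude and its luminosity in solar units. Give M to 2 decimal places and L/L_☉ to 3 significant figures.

M ≈ -2.65; L/L_☉ ≈ 978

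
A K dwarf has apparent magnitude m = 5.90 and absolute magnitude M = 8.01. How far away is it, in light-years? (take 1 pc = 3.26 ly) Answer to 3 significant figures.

Distance modulus: m − M = 5.90 − (8.01) = -2.110
m − M = 5 log₁₀ d − 5
log₁₀ d = (m − M)/5 + 1 = 0.5780
d = 10^0.5780 = 3.784 pc
= 12.34 ly

d ≈ 12.3 ly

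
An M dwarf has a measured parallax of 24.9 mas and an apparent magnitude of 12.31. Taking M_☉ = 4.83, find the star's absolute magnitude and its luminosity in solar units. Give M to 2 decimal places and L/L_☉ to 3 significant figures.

M ≈ 9.29; L/L_☉ ≈ 0.0164

d = 1/p = 1000/24.9 mas = 40.16 pc
M = m − 5 log₁₀ d + 5 = 12.31 − 5·1.6038 + 5 = 9.291
M − M_☉ = 9.291 − 4.83 = 4.461
L/L_☉ = 10^(−0.4 × 4.461) = 0.01643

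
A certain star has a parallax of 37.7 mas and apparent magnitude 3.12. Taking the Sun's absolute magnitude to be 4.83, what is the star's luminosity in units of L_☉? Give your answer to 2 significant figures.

L/L_☉ ≈ 34

d = 1/p = 1000/37.7 mas = 26.53 pc
M = m − 5 log₁₀ d + 5 = 3.12 − 5·1.4237 + 5 = 1.002
M − M_☉ = 1.002 − 4.83 = -3.828
L/L_☉ = 10^(−0.4 × -3.828) = 33.99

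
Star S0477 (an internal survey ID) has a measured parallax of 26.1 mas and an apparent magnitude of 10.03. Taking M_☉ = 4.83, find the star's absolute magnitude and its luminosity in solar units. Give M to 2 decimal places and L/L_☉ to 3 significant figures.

d = 1/p = 1000/26.1 mas = 38.31 pc
M = m − 5 log₁₀ d + 5 = 10.03 − 5·1.5834 + 5 = 7.113
M − M_☉ = 7.113 − 4.83 = 2.283
L/L_☉ = 10^(−0.4 × 2.283) = 0.1221

M ≈ 7.11; L/L_☉ ≈ 0.122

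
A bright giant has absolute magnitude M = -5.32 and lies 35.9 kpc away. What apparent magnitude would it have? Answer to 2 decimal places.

m ≈ 12.46

d = 35.9 kpc = 35900 pc
m = M + 5 log₁₀ d − 5 = -5.32 + 5·4.5551 − 5 = 12.455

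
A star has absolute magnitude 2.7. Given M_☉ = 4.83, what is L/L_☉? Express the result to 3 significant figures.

L/L_☉ ≈ 7.11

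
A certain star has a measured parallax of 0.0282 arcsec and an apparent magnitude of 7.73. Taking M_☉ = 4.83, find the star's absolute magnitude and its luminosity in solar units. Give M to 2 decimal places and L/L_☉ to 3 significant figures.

M ≈ 4.98; L/L_☉ ≈ 0.870

d = 1/p = 1/0.0282″ = 35.46 pc
M = m − 5 log₁₀ d + 5 = 7.73 − 5·1.5498 + 5 = 4.981
M − M_☉ = 4.981 − 4.83 = 0.151
L/L_☉ = 10^(−0.4 × 0.151) = 0.8700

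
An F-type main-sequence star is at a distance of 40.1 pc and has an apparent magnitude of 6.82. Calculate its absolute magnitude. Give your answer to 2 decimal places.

M ≈ 3.80

5 log₁₀(d/10 pc) = 5 log₁₀(40.10) − 5 = 3.016
M = m − 5 log₁₀(d/10) = 6.82 − 3.016 = 3.804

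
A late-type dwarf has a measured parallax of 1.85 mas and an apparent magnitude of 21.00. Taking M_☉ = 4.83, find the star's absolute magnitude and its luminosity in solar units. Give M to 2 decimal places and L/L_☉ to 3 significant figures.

M ≈ 12.34; L/L_☉ ≈ 9.95×10^-4

d = 1/p = 1000/1.85 mas = 540.5 pc
M = m − 5 log₁₀ d + 5 = 21.00 − 5·2.7328 + 5 = 12.336
M − M_☉ = 12.336 − 4.83 = 7.506
L/L_☉ = 10^(−0.4 × 7.506) = 9.946×10^-4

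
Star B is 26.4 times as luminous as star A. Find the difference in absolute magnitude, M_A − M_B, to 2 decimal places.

M_A − M_B ≈ 3.55

Pogson: ΔM = −2.5 log₁₀(ratio) = −2.5 log₁₀(26.4) = −2.5 × 1.4216 = -3.554
Star B is brighter so has the smaller magnitude: M_A − M_B is positive.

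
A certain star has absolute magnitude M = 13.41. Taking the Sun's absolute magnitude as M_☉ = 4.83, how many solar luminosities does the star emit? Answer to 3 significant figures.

L/L_☉ ≈ 3.70×10^-4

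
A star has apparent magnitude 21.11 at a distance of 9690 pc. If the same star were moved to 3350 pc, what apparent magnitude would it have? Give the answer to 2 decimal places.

m ≈ 18.80

Flux ∝ 1/d², so Δm = 5 log₁₀(d₂/d₁) = 5 log₁₀(3350/9690) = -2.306
m₂ = m₁ + Δm = 21.11 + (-2.306) = 18.804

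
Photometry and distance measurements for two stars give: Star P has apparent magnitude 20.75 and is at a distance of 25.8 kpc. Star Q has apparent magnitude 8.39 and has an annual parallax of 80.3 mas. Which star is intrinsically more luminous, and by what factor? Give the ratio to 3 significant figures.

Star P is more luminous, by a factor of 48.8.

Star P: d = 25.8 kpc = 25800 pc
Star P: M = m − 5 log₁₀ d + 5 = 20.75 − 5·4.4116 + 5 = 3.692
Star Q: p = 80.3 mas = 0.0803″ → d = 1/p = 12.45 pc
Star Q: M = m − 5 log₁₀ d + 5 = 8.39 − 5·1.0953 + 5 = 7.914
ΔM = M_P − M_Q = 3.692 − (7.914) = -4.222; smaller M is more luminous → Star P.
L ratio = 10^(0.4 |ΔM|) = 10^1.689 = 48.83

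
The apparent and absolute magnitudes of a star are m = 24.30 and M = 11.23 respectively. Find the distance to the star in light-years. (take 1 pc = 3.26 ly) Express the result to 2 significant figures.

d ≈ 13000 ly

μ = m − M = 13.070
m − M = 5 log₁₀ d − 5
log₁₀ d = (m − M)/5 + 1 = 3.6140
d = 10^3.6140 = 4111 pc
= 13400 ly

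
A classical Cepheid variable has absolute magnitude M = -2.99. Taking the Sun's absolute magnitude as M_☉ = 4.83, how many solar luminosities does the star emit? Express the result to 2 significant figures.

M − M_☉ = -2.99 − 4.83 = -7.820
L/L_☉ = 10^(−0.4 (M − M_☉)) = 10^3.128 = 1343

L/L_☉ ≈ 1300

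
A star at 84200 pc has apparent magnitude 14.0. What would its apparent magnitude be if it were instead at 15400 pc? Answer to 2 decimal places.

m ≈ 10.31

Flux ∝ 1/d², so Δm = 5 log₁₀(d₂/d₁) = 5 log₁₀(15400/84200) = -3.689
m₂ = m₁ + Δm = 14.0 + (-3.689) = 10.311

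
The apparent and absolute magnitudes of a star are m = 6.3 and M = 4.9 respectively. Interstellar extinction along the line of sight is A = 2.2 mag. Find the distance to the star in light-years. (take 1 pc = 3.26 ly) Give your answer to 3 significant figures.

d ≈ 22.6 ly

m − M = 5 log₁₀(d/10 pc) + A  ⇒  6.3 − (4.9) − 2.2 = 5 log₁₀(d/10)
-0.800 = 5 log₁₀(d/10)
log₁₀ d = (m − M − A)/5 + 1 = 0.8400
d = 10^0.8400 = 6.918 pc
= 22.55 ly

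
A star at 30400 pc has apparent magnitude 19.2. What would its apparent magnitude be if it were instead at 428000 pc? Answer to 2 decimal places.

m ≈ 24.94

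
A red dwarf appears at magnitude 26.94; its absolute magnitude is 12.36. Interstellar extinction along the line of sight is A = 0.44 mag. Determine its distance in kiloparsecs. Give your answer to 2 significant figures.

m − M = 5 log₁₀(d/10 pc) + A  ⇒  26.94 − (12.36) − 0.44 = 5 log₁₀(d/10)
14.140 = 5 log₁₀(d/10)
log₁₀ d = (m − M − A)/5 + 1 = 3.8280
d = 10^3.8280 = 6730 pc
= 6.730 kpc

d ≈ 6.7 kpc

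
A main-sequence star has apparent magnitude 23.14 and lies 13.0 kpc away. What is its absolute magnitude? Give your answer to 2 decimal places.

d = 13.0 kpc = 13000 pc
5 log₁₀(d/10 pc) = 5 log₁₀(13000) − 5 = 15.570
M = m − 5 log₁₀(d/10) = 23.14 − 15.570 = 7.570

M ≈ 7.57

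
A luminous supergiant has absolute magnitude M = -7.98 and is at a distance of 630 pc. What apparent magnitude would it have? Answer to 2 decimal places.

m = M + 5 log₁₀ d − 5 = -7.98 + 5·2.7993 − 5 = 1.017

m ≈ 1.02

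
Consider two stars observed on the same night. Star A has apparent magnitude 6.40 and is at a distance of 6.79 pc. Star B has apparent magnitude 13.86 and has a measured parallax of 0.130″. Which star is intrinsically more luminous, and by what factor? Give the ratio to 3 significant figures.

Star A is more luminous, by a factor of 751.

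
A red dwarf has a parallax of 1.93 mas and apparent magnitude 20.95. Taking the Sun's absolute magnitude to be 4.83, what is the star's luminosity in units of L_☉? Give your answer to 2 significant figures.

L/L_☉ ≈ 9.6×10^-4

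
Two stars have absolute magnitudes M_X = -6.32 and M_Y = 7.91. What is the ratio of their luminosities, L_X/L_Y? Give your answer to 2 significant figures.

L_X/L_Y ≈ 490000

ΔM = M_X − M_Y = -14.23
L_X/L_Y = 10^(−0.4 ΔM) = 10^5.692 = 492000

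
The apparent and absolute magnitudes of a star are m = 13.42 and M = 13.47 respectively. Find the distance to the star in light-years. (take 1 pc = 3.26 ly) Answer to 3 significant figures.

d ≈ 31.9 ly

Distance modulus: m − M = 13.42 − (13.47) = -0.050
m − M = 5 log₁₀ d − 5
log₁₀ d = (m − M)/5 + 1 = 0.9900
d = 10^0.9900 = 9.772 pc
= 31.86 ly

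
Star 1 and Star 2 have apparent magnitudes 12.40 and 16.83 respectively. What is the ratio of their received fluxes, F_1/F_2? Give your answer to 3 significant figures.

Magnitude difference = -4.43
Flux ratio = 10^(−0.4 Δm) = 10^(−0.4 × -4.43) = 10^1.772 = 59.16

F_1/F_2 ≈ 59.2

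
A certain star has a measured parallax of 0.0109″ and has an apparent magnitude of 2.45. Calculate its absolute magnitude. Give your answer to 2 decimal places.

d = 1/p = 1/0.0109″ = 91.74 pc
5 log₁₀(d/10 pc) = 5 log₁₀(91.74) − 5 = 4.813
M = m − 5 log₁₀(d/10) = 2.45 − 4.813 = -2.363

M ≈ -2.36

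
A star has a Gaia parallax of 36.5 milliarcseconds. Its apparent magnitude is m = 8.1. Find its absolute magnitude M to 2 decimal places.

M ≈ 5.91

p = 36.5 mas = 0.0365″ → d = 1/p = 27.40 pc
5 log₁₀(d/10 pc) = 5 log₁₀(27.40) − 5 = 2.189
M = m − 5 log₁₀(d/10) = 8.1 − 2.189 = 5.911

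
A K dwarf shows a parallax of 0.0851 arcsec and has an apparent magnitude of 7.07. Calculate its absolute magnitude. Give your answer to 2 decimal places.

M ≈ 6.72

d = 1/p = 1/0.0851″ = 11.75 pc
5 log₁₀(d/10 pc) = 5 log₁₀(11.75) − 5 = 0.350
M = m − 5 log₁₀(d/10) = 7.07 − 0.350 = 6.720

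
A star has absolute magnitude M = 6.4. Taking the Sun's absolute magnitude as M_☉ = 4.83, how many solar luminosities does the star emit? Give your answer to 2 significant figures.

L/L_☉ ≈ 0.24

M − M_☉ = 6.4 − 4.83 = 1.570
L/L_☉ = 10^(−0.4 (M − M_☉)) = 10^-0.628 = 0.2355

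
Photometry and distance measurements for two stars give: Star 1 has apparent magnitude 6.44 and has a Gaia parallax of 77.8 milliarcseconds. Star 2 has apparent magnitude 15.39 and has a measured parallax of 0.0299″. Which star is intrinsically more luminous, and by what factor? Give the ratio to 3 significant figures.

Star 1 is more luminous, by a factor of 562.

Star 1: p = 77.8 mas = 0.0778″ → d = 1/p = 12.85 pc
Star 1: M = m − 5 log₁₀ d + 5 = 6.44 − 5·1.1090 + 5 = 5.895
Star 2: d = 1/p = 1/0.0299″ = 33.44 pc
Star 2: M = m − 5 log₁₀ d + 5 = 15.39 − 5·1.5243 + 5 = 12.768
ΔM = M_1 − M_2 = 5.895 − (12.768) = -6.873; smaller M is more luminous → Star 1.
L ratio = 10^(0.4 |ΔM|) = 10^2.749 = 561.5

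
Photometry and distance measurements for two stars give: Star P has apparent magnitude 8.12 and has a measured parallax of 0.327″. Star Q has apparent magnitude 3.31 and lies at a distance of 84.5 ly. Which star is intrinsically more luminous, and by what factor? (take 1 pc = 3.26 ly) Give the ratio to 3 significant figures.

Star P: d = 1/p = 1/0.327″ = 3.058 pc
Star P: M = m − 5 log₁₀ d + 5 = 8.12 − 5·0.4855 + 5 = 10.693
Star Q: d = 84.5 ly / 3.26 = 25.92 pc
Star Q: M = m − 5 log₁₀ d + 5 = 3.31 − 5·1.4136 + 5 = 1.242
ΔM = M_P − M_Q = 10.693 − (1.242) = 9.451; smaller M is more luminous → Star Q.
L ratio = 10^(0.4 |ΔM|) = 10^3.780 = 6031

Star Q is more luminous, by a factor of 6030.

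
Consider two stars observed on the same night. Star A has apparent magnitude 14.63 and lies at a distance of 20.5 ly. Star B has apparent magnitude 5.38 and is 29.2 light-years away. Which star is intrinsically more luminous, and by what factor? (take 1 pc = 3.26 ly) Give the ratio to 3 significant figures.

Star B is more luminous, by a factor of 10200.

Star A: d = 20.5 ly / 3.26 = 6.288 pc
Star A: M = m − 5 log₁₀ d + 5 = 14.63 − 5·0.7985 + 5 = 15.637
Star B: d = 29.2 ly / 3.26 = 8.957 pc
Star B: M = m − 5 log₁₀ d + 5 = 5.38 − 5·0.9522 + 5 = 5.619
ΔM = M_A − M_B = 15.637 − (5.619) = 10.018; smaller M is more luminous → Star B.
L ratio = 10^(0.4 |ΔM|) = 10^4.007 = 10170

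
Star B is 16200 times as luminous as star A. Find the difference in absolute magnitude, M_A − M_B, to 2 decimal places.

M_A − M_B ≈ 10.52

Pogson: ΔM = −2.5 log₁₀(ratio) = −2.5 log₁₀(16200) = −2.5 × 4.2095 = -10.524
Star B is brighter so has the smaller magnitude: M_A − M_B is positive.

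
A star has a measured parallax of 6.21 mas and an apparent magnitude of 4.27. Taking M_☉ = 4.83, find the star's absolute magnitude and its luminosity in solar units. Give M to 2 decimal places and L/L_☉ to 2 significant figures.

M ≈ -1.76; L/L_☉ ≈ 430

d = 1/p = 1000/6.21 mas = 161.0 pc
M = m − 5 log₁₀ d + 5 = 4.27 − 5·2.2069 + 5 = -1.765
M − M_☉ = -1.765 − 4.83 = -6.595
L/L_☉ = 10^(−0.4 × -6.595) = 434.3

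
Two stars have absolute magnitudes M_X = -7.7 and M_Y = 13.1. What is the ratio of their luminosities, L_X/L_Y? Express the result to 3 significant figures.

L_X/L_Y ≈ 2.09×10^8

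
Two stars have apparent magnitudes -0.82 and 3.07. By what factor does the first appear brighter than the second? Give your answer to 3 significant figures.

Δm = -0.82 − (3.07) = -3.89
Flux ratio = 10^(−0.4 Δm) = 10^(−0.4 × -3.89) = 10^1.556 = 35.97

36.0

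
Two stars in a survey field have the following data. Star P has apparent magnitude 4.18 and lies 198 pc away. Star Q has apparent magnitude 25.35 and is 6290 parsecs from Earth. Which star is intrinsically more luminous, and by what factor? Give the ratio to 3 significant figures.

Star P is more luminous, by a factor of 291000.

Star P: M = m − 5 log₁₀ d + 5 = 4.18 − 5·2.2967 + 5 = -2.303
Star Q: M = m − 5 log₁₀ d + 5 = 25.35 − 5·3.7987 + 5 = 11.357
ΔM = M_P − M_Q = -2.303 − (11.357) = -13.660; smaller M is more luminous → Star P.
L ratio = 10^(0.4 |ΔM|) = 10^5.464 = 291100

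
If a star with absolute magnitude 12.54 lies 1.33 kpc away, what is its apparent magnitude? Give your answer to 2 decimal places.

m ≈ 23.16

d = 1.33 kpc = 1330 pc
m = M + 5 log₁₀ d − 5 = 12.54 + 5·3.1239 − 5 = 23.159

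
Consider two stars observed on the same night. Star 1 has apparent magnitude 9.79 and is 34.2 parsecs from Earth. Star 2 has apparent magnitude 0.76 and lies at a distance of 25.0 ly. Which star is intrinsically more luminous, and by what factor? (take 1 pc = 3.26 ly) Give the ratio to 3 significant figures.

Star 2 is more luminous, by a factor of 206.

Star 1: M = m − 5 log₁₀ d + 5 = 9.79 − 5·1.5340 + 5 = 7.120
Star 2: d = 25.0 ly / 3.26 = 7.669 pc
Star 2: M = m − 5 log₁₀ d + 5 = 0.76 − 5·0.8847 + 5 = 1.336
ΔM = M_1 − M_2 = 7.120 − (1.336) = 5.783; smaller M is more luminous → Star 2.
L ratio = 10^(0.4 |ΔM|) = 10^2.313 = 205.8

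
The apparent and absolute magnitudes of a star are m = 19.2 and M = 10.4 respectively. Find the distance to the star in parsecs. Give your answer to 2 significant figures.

μ = m − M = 8.800
m − M = 5 log₁₀ d − 5
log₁₀ d = (m − M)/5 + 1 = 2.7600
d = 10^2.7600 = 575.4 pc

d ≈ 580 pc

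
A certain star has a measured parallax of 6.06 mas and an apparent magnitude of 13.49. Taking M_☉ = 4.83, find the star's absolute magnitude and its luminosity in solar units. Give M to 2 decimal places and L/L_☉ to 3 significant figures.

M ≈ 7.40; L/L_☉ ≈ 0.0936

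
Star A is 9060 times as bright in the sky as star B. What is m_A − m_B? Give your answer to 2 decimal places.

Pogson: Δm = −2.5 log₁₀(ratio) = −2.5 log₁₀(9060) = −2.5 × 3.9571 = -9.893
Star A is brighter, so it has the smaller magnitude: the difference is negative.

m_A − m_B ≈ -9.89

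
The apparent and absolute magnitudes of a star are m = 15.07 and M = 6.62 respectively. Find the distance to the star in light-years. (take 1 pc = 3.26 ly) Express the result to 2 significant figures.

d ≈ 1600 ly

Distance modulus: m − M = 15.07 − (6.62) = 8.450
m − M = 5 log₁₀ d − 5
log₁₀ d = (m − M)/5 + 1 = 2.6900
d = 10^2.6900 = 489.8 pc
= 1597 ly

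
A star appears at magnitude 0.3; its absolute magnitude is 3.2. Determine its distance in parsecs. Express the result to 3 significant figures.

d ≈ 2.63 pc

μ = m − M = -2.900
m − M = 5 log₁₀ d − 5
log₁₀ d = (m − M)/5 + 1 = 0.4200
d = 10^0.4200 = 2.630 pc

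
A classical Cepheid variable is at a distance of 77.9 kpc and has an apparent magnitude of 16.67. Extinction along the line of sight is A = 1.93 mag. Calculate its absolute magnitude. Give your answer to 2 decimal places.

M ≈ -4.72

d = 77.9 kpc = 77900 pc
5 log₁₀(d/10 pc) = 5 log₁₀(77900) − 5 = 19.458
M = m − 5 log₁₀(d/10) − A = 16.67 − 19.458 − 1.93 = -4.718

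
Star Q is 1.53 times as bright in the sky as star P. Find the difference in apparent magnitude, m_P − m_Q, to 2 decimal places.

m_P − m_Q ≈ 0.46

Pogson: Δm = −2.5 log₁₀(ratio) = −2.5 log₁₀(1.53) = −2.5 × 0.1847 = -0.462
Star Q is brighter so has the smaller magnitude: m_P − m_Q is positive.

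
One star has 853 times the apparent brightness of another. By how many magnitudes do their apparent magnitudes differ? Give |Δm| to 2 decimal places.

|Δm| ≈ 7.33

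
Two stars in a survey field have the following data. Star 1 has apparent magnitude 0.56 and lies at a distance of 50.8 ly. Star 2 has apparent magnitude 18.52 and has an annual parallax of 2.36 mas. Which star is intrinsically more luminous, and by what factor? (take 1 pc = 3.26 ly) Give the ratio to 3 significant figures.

Star 1 is more luminous, by a factor of 20700.

Star 1: d = 50.8 ly / 3.26 = 15.58 pc
Star 1: M = m − 5 log₁₀ d + 5 = 0.56 − 5·1.1926 + 5 = -0.403
Star 2: p = 2.36 mas = 2.36×10^-3″ → d = 1/p = 423.7 pc
Star 2: M = m − 5 log₁₀ d + 5 = 18.52 − 5·2.6271 + 5 = 10.385
ΔM = M_1 − M_2 = -0.403 − (10.385) = -10.788; smaller M is more luminous → Star 1.
L ratio = 10^(0.4 |ΔM|) = 10^4.315 = 20660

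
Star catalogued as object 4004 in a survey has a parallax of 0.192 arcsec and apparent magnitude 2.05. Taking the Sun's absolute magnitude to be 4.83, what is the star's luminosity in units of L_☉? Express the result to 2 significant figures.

L/L_☉ ≈ 3.5

d = 1/p = 1/0.192″ = 5.208 pc
M = m − 5 log₁₀ d + 5 = 2.05 − 5·0.7167 + 5 = 3.467
M − M_☉ = 3.467 − 4.83 = -1.363
L/L_☉ = 10^(−0.4 × -1.363) = 3.511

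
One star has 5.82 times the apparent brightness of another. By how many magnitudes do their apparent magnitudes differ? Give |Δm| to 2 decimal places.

|Δm| ≈ 1.91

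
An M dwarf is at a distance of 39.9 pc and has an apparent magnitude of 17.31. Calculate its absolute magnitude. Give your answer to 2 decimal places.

5 log₁₀(d/10 pc) = 5 log₁₀(39.90) − 5 = 3.005
M = m − 5 log₁₀(d/10) = 17.31 − 3.005 = 14.305

M ≈ 14.31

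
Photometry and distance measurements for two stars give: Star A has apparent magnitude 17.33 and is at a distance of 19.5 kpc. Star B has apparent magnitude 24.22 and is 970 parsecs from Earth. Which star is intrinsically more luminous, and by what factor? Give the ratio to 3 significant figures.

Star A is more luminous, by a factor of 230000.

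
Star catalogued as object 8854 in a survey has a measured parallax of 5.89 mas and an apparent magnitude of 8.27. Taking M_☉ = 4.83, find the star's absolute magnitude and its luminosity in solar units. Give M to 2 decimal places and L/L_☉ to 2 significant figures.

d = 1/p = 1000/5.89 mas = 169.8 pc
M = m − 5 log₁₀ d + 5 = 8.27 − 5·2.2299 + 5 = 2.121
M − M_☉ = 2.121 − 4.83 = -2.709
L/L_☉ = 10^(−0.4 × -2.709) = 12.13

M ≈ 2.12; L/L_☉ ≈ 12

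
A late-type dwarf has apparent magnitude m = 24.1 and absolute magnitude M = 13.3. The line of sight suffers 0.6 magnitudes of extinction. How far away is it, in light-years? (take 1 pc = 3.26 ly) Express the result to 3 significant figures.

m − M = 5 log₁₀(d/10 pc) + A  ⇒  24.1 − (13.3) − 0.6 = 5 log₁₀(d/10)
10.200 = 5 log₁₀(d/10)
log₁₀ d = (m − M − A)/5 + 1 = 3.0400
d = 10^3.0400 = 1096 pc
= 3575 ly

d ≈ 3570 ly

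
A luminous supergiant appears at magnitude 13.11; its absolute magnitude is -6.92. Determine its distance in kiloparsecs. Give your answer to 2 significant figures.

d ≈ 100 kpc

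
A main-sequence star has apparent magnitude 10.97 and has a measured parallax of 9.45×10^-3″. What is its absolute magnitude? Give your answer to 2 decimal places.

d = 1/p = 1/9.45×10^-3″ = 105.8 pc
5 log₁₀(d/10 pc) = 5 log₁₀(105.8) − 5 = 5.123
M = m − 5 log₁₀(d/10) = 10.97 − 5.123 = 5.847

M ≈ 5.85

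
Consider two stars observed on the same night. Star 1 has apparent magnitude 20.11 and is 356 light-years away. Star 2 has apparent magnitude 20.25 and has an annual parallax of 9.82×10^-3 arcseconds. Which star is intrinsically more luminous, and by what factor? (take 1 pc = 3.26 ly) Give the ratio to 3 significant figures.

Star 1: d = 356 ly / 3.26 = 109.2 pc
Star 1: M = m − 5 log₁₀ d + 5 = 20.11 − 5·2.0382 + 5 = 14.919
Star 2: d = 1/p = 1/9.82×10^-3″ = 101.8 pc
Star 2: M = m − 5 log₁₀ d + 5 = 20.25 − 5·2.0079 + 5 = 15.211
ΔM = M_1 − M_2 = 14.919 − (15.211) = -0.292; smaller M is more luminous → Star 1.
L ratio = 10^(0.4 |ΔM|) = 10^0.117 = 1.308

Star 1 is more luminous, by a factor of 1.31.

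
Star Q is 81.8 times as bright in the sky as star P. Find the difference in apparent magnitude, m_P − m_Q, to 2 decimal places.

m_P − m_Q ≈ 4.78

Pogson: Δm = −2.5 log₁₀(ratio) = −2.5 log₁₀(81.8) = −2.5 × 1.9128 = -4.782
Star Q is brighter so has the smaller magnitude: m_P − m_Q is positive.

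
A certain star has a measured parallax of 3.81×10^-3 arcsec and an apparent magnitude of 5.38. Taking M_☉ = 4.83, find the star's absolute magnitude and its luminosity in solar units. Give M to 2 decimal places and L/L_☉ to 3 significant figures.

M ≈ -1.72; L/L_☉ ≈ 415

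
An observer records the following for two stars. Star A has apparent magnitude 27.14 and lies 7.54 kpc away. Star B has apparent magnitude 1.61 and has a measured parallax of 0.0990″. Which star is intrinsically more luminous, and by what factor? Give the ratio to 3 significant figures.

Star A: d = 7.54 kpc = 7540 pc
Star A: M = m − 5 log₁₀ d + 5 = 27.14 − 5·3.8774 + 5 = 12.753
Star B: d = 1/p = 1/0.0990″ = 10.10 pc
Star B: M = m − 5 log₁₀ d + 5 = 1.61 − 5·1.0044 + 5 = 1.588
ΔM = M_A − M_B = 12.753 − (1.588) = 11.165; smaller M is more luminous → Star B.
L ratio = 10^(0.4 |ΔM|) = 10^4.466 = 29240

Star B is more luminous, by a factor of 29200.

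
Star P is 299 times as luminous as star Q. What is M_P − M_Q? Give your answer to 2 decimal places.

M_P − M_Q ≈ -6.19

Pogson: ΔM = −2.5 log₁₀(ratio) = −2.5 log₁₀(299) = −2.5 × 2.4757 = -6.189
Star P is brighter, so it has the smaller magnitude: the difference is negative.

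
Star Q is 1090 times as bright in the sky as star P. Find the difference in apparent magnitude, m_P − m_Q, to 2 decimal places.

m_P − m_Q ≈ 7.59

Pogson: Δm = −2.5 log₁₀(ratio) = −2.5 log₁₀(1090) = −2.5 × 3.0374 = -7.594
Star Q is brighter so has the smaller magnitude: m_P − m_Q is positive.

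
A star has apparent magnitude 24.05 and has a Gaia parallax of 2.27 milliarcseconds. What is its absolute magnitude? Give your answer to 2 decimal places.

p = 2.27 mas = 2.27×10^-3″ → d = 1/p = 440.5 pc
5 log₁₀(d/10 pc) = 5 log₁₀(440.5) − 5 = 8.220
M = m − 5 log₁₀(d/10) = 24.05 − 8.220 = 15.830

M ≈ 15.83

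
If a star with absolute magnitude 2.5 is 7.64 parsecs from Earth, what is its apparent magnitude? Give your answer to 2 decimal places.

m ≈ 1.92

m = M + 5 log₁₀ d − 5 = 2.5 + 5·0.8831 − 5 = 1.915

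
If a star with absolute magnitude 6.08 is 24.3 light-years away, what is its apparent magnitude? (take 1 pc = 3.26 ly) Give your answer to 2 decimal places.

m ≈ 5.44

d = 24.3 ly / 3.26 = 7.454 pc
m = M + 5 log₁₀ d − 5 = 6.08 + 5·0.8724 − 5 = 5.442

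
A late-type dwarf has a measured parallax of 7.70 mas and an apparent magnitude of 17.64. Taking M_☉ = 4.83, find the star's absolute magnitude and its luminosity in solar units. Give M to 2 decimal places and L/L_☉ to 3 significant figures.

M ≈ 12.07; L/L_☉ ≈ 1.27×10^-3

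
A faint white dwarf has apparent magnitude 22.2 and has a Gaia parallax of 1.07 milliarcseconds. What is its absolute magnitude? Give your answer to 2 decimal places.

p = 1.07 mas = 1.07×10^-3″ → d = 1/p = 934.6 pc
5 log₁₀(d/10 pc) = 5 log₁₀(934.6) − 5 = 9.853
M = m − 5 log₁₀(d/10) = 22.2 − 9.853 = 12.347

M ≈ 12.35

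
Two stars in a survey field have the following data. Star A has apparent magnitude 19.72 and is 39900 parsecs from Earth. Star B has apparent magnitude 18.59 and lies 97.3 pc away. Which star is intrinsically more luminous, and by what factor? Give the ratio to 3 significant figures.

Star A is more luminous, by a factor of 59400.

Star A: M = m − 5 log₁₀ d + 5 = 19.72 − 5·4.6010 + 5 = 1.715
Star B: M = m − 5 log₁₀ d + 5 = 18.59 − 5·1.9881 + 5 = 13.649
ΔM = M_A − M_B = 1.715 − (13.649) = -11.934; smaller M is more luminous → Star A.
L ratio = 10^(0.4 |ΔM|) = 10^4.774 = 59390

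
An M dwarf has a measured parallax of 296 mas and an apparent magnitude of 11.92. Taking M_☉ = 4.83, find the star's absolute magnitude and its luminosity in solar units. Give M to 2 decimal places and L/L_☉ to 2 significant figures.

M ≈ 14.28; L/L_☉ ≈ 1.7×10^-4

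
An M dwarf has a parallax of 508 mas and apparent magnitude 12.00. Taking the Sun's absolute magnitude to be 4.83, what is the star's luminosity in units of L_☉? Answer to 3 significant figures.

L/L_☉ ≈ 5.25×10^-5

d = 1/p = 1000/508 mas = 1.969 pc
M = m − 5 log₁₀ d + 5 = 12.00 − 5·0.2941 + 5 = 15.529
M − M_☉ = 15.529 − 4.83 = 10.699
L/L_☉ = 10^(−0.4 × 10.699) = 5.251×10^-5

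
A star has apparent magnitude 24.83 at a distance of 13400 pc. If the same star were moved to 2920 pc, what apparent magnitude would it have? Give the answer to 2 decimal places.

m ≈ 21.52

Flux ∝ 1/d², so Δm = 5 log₁₀(d₂/d₁) = 5 log₁₀(2920/13400) = -3.309
m₂ = m₁ + Δm = 24.83 + (-3.309) = 21.521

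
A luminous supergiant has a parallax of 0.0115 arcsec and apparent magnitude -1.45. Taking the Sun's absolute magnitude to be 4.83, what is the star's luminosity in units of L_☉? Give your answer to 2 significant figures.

d = 1/p = 1/0.0115″ = 86.96 pc
M = m − 5 log₁₀ d + 5 = -1.45 − 5·1.9393 + 5 = -6.147
M − M_☉ = -6.147 − 4.83 = -10.977
L/L_☉ = 10^(−0.4 × -10.977) = 24580

L/L_☉ ≈ 25000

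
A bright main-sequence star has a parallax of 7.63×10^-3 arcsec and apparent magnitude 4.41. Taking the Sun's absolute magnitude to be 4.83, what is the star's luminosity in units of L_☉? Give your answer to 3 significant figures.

d = 1/p = 1/7.63×10^-3″ = 131.1 pc
M = m − 5 log₁₀ d + 5 = 4.41 − 5·2.1175 + 5 = -1.177
M − M_☉ = -1.177 − 4.83 = -6.007
L/L_☉ = 10^(−0.4 × -6.007) = 252.9

L/L_☉ ≈ 253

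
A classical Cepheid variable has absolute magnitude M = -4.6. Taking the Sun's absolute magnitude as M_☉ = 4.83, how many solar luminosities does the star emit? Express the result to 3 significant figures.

M − M_☉ = -4.6 − 4.83 = -9.430
L/L_☉ = 10^(−0.4 (M − M_☉)) = 10^3.772 = 5916

L/L_☉ ≈ 5920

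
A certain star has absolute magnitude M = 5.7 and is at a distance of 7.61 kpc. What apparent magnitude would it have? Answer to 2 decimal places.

m ≈ 20.11

d = 7.61 kpc = 7610 pc
m = M + 5 log₁₀ d − 5 = 5.7 + 5·3.8814 − 5 = 20.107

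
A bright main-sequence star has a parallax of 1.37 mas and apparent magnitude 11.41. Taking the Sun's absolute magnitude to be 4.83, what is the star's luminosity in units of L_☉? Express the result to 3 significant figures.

L/L_☉ ≈ 12.4

d = 1/p = 1000/1.37 mas = 729.9 pc
M = m − 5 log₁₀ d + 5 = 11.41 − 5·2.8633 + 5 = 2.094
M − M_☉ = 2.094 − 4.83 = -2.736
L/L_☉ = 10^(−0.4 × -2.736) = 12.43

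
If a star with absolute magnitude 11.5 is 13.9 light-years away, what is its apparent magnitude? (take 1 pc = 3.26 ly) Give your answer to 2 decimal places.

d = 13.9 ly / 3.26 = 4.264 pc
m = M + 5 log₁₀ d − 5 = 11.5 + 5·0.6298 − 5 = 9.649

m ≈ 9.65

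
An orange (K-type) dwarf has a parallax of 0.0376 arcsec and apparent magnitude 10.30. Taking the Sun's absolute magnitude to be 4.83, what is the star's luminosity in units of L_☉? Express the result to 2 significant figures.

L/L_☉ ≈ 0.046

d = 1/p = 1/0.0376″ = 26.60 pc
M = m − 5 log₁₀ d + 5 = 10.30 − 5·1.4248 + 5 = 8.176
M − M_☉ = 8.176 − 4.83 = 3.346
L/L_☉ = 10^(−0.4 × 3.346) = 0.04588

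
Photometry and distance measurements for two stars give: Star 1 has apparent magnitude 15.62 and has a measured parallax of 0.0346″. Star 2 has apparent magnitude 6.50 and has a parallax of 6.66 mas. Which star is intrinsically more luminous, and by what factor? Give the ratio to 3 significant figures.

Star 1: d = 1/p = 1/0.0346″ = 28.90 pc
Star 1: M = m − 5 log₁₀ d + 5 = 15.62 − 5·1.4609 + 5 = 13.315
Star 2: p = 6.66 mas = 6.66×10^-3″ → d = 1/p = 150.2 pc
Star 2: M = m − 5 log₁₀ d + 5 = 6.50 − 5·2.1765 + 5 = 0.617
ΔM = M_1 − M_2 = 13.315 − (0.617) = 12.698; smaller M is more luminous → Star 2.
L ratio = 10^(0.4 |ΔM|) = 10^5.079 = 120000

Star 2 is more luminous, by a factor of 120000.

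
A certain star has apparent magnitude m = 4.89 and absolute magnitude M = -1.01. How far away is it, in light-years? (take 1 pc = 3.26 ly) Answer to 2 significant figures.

d ≈ 490 ly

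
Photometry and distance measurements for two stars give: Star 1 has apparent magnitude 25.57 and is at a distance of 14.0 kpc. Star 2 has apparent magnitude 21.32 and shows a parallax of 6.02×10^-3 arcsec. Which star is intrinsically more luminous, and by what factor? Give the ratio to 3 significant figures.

Star 1 is more luminous, by a factor of 142.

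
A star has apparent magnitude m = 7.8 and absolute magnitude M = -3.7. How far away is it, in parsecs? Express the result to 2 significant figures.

d ≈ 2000 pc

Distance modulus: m − M = 7.8 − (-3.7) = 11.500
m − M = 5 log₁₀ d − 5
log₁₀ d = (m − M)/5 + 1 = 3.3000
d = 10^3.3000 = 1995 pc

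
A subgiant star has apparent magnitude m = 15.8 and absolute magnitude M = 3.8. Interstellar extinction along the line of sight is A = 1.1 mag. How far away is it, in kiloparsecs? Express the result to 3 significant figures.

m − M = 5 log₁₀(d/10 pc) + A  ⇒  15.8 − (3.8) − 1.1 = 5 log₁₀(d/10)
10.900 = 5 log₁₀(d/10)
log₁₀ d = (m − M − A)/5 + 1 = 3.1800
d = 10^3.1800 = 1514 pc
= 1.514 kpc

d ≈ 1.51 kpc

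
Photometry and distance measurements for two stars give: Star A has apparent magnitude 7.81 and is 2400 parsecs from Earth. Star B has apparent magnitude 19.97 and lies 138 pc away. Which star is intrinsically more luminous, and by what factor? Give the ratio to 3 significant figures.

Star A is more luminous, by a factor of 2.21×10^7.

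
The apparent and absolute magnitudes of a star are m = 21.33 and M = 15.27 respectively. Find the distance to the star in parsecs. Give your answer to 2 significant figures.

d ≈ 160 pc

Distance modulus: m − M = 21.33 − (15.27) = 6.060
m − M = 5 log₁₀ d − 5
log₁₀ d = (m − M)/5 + 1 = 2.2120
d = 10^2.2120 = 162.9 pc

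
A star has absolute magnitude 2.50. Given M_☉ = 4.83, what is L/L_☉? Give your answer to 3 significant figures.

M − M_☉ = 2.50 − 4.83 = -2.330
L/L_☉ = 10^(−0.4 (M − M_☉)) = 10^0.932 = 8.551

L/L_☉ ≈ 8.55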